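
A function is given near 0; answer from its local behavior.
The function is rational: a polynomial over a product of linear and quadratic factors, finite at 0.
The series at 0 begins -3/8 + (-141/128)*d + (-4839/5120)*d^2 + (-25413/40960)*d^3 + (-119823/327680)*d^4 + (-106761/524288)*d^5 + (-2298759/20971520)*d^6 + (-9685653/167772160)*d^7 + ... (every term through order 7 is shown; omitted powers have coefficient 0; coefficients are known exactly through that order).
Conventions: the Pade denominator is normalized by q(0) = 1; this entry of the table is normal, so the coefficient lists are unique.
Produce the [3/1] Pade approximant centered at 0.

Taylor coefficients needed (read off): a_0 = -3/8, a_1 = -141/128, a_2 = -4839/5120, a_3 = -25413/40960, a_4 = -119823/327680.
Write the denominator as Q(d) = 1 + q1*d. Requiring Q*f - P = O(d^5) with deg P <= 3 kills the coefficients of d^4..d^4 in Q*f:
  d^4: a_4 + q1*a_3 = 0, i.e. -119823/327680 + (-25413/40960)*q1 = 0.
Solving this linear system: q1 = -39941/67768.
The numerator is Q*f truncated at degree 3: P0 = a_0 = -3/8; P1 = a_1 + q1*a_0 = -954765/1084288; P2 = a_2 + q1*a_1 = -3208191/10842880; P3 = a_3 + q1*a_2 = -1374939/21685760.

The Pade approximant has numerator coefficients [-3/8, -954765/1084288, -3208191/10842880, -1374939/21685760]; denominator coefficients [1, -39941/67768].


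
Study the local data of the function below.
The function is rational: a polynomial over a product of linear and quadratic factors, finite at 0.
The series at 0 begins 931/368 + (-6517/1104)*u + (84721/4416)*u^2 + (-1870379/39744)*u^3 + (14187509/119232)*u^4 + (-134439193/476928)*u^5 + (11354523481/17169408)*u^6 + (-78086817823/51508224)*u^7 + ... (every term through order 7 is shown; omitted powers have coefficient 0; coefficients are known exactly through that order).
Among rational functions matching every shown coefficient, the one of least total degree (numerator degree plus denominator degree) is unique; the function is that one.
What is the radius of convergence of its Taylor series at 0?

The radius of convergence is -1/3 + (1/21)*sqrt(301).

No rational of total degree below 4 reproduces all 8 coefficients; solving the [0/4] Pade equations on them gives f(u) = 19/(23*(u**2 - 2*u/3 - 4/7)**2), whose expansion matches every shown term.
Denominator factor (u**2 - 2*u/3 - 4/7)^2: discriminant 172/63, real irrational roots 1/3 + (1/21)*sqrt(301) and 1/3 - (1/21)*sqrt(301); poles of order 2, moduli 1/3 + (1/21)*sqrt(301) and -1/3 + (1/21)*sqrt(301).
The radius of convergence is the smallest modulus among the singular points: -1/3 + (1/21)*sqrt(301).


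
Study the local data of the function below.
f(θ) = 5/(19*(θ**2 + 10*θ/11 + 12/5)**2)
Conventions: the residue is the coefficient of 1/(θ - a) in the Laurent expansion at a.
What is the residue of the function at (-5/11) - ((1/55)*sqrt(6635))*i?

The residue is ((33275/133830604)*sqrt(6635))*i.

The factor θ**2 + 10*θ/11 + 12/5 splits as (θ - a)(θ - a') with a = (-5/11) - ((1/55)*sqrt(6635))*i, a' = (-5/11) + ((1/55)*sqrt(6635))*i. At the order-2 pole a set g(θ) = (θ - a)^2*f(θ) = [5/19] / (θ - a')^2.
Order-2 pole: residue = g'(a); g'((-5/11) - ((1/55)*sqrt(6635))*i) = ((33275/133830604)*sqrt(6635))*i, so the residue is ((33275/133830604)*sqrt(6635))*i.


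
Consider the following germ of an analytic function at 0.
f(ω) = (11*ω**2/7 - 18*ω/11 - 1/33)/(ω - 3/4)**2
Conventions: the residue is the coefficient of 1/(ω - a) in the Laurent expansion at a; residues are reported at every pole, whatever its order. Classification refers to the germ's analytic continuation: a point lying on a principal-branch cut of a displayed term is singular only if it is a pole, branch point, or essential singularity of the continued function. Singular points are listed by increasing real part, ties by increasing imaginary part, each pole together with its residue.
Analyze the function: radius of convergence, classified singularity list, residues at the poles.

Denominator factor (ω - 3/4)^2: pole of order 2 at 3/4, modulus 3/4.
The radius of convergence is the smallest modulus among the singular points: 3/4.
At the order-2 pole 3/4 set g(ω) = (ω - (3/4))^2*f(ω) = 11*ω**2/7 - 18*ω/11 - 1/33.
Order-2 pole: residue = g'(a); g'(3/4) = 111/154, so the residue is 111/154.

Radius of convergence at 0: 3/4.
At 3/4: a pole of order 2; residue 111/154.


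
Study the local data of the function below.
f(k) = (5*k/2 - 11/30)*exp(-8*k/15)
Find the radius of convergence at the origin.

The radius of convergence is infinite.

The factor exp(-8*k/15) is entire and contributes no finite singular point.
The polynomial part has no poles.
No finite singular points: the Taylor series at 0 converges everywhere.


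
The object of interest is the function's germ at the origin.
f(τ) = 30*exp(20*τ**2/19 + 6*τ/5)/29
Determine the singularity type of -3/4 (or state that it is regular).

The point is a regular point.

There is no denominator, hence no pole anywhere.
The factor exp(20*τ**2/19 + 6*τ/5) is entire.
So the germ continues analytically to -3/4.


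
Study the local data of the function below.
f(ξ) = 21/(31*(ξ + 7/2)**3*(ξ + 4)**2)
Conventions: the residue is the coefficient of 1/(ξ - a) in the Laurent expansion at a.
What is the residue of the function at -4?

The residue is -1008/31.

At the order-2 pole -4 set g(ξ) = (ξ - (-4))^2*f(ξ) = 21/(31*(ξ + 7/2)**3).
Order-2 pole: residue = g'(a); g'(-4) = -1008/31, so the residue is -1008/31.


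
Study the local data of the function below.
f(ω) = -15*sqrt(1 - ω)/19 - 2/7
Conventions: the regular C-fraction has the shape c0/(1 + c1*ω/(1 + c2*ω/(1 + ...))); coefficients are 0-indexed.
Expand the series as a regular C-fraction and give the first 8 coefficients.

Taylor coefficients (expand at 0): a_0 = -143/133, a_1 = 15/38, a_2 = 15/152, a_3 = 15/304, a_4 = 75/2432, a_5 = 105/4864, a_6 = 315/19456, a_7 = 495/38912.
c0 = a_0 = -143/133. Peel one level at a time: if S = 1 + c*ω/S' with S'(0) = 1, then c is the ω-coefficient of S and S' = c*ω/(S - 1).
S_1 = c0/f = 1 + (105/286)*ω + (37065/163592)*ω^2 + ...; c1 = 105/286.
S_2 = c1*ω/(S_1 - 1) = 1 + (-353/572)*ω + (-1/16)*ω^2 + ...; c2 = -353/572.
S_3 = c2*ω/(S_2 - 1) = 1 + (-143/1412)*ω + (-80509/1993744)*ω^2 + ...; c3 = -143/1412.
S_4 = c3*ω/(S_3 - 1) = 1 + (-563/1412)*ω + (-1/16)*ω^2 + ...; c4 = -563/1412.
S_5 = c4*ω/(S_4 - 1) = 1 + (-353/2252)*ω + (-272869/5071504)*ω^2 + ...; c5 = -353/2252.
S_6 = c5*ω/(S_5 - 1) = 1 + (-773/2252)*ω + (-1/16)*ω^2 + ...; c6 = -773/2252.
S_7 = c6*ω/(S_6 - 1) = 1 + (-563/3092)*ω + ...; c7 = -563/3092.

The regular C-fraction coefficients are [-143/133, 105/286, -353/572, -143/1412, -563/1412, -353/2252, -773/2252, -563/3092].


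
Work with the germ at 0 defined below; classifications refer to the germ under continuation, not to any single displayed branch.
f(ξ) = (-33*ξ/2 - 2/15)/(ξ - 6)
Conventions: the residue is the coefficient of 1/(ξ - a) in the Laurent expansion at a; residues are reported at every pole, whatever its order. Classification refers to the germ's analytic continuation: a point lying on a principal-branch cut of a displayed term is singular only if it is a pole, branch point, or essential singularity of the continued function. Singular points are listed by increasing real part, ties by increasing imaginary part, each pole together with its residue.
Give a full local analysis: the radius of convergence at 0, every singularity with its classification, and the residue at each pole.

Radius of convergence at 0: 6.
At 6: a pole of order 1; residue -1487/15.

Denominator factor (ξ - 6): pole of order 1 at 6, modulus 6.
The radius of convergence is the smallest modulus among the singular points: 6.
At the order-1 pole 6 set g(ξ) = (ξ - (6))*f(ξ) = -33*ξ/2 - 2/15.
Simple pole: residue = g(a) at a = 6, which is -1487/15.


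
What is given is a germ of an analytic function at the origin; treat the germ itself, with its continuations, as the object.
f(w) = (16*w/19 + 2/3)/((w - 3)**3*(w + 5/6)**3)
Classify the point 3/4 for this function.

The point is a regular point.

Denominator factors: w - 3 = -9/4 at w = 3/4; w + 5/6 = 19/12 at w = 3/4 — none vanishes.
So the germ continues analytically to 3/4.


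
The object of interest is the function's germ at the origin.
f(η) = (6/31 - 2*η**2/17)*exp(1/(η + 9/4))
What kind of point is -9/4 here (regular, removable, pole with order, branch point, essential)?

The point is an essential singularity.

The exponent 1/(η - (-9/4)) has a pole at -9/4, so exp(1/(η - (-9/4))) takes every nonzero value near it: an essential singularity (not a pole of any order).


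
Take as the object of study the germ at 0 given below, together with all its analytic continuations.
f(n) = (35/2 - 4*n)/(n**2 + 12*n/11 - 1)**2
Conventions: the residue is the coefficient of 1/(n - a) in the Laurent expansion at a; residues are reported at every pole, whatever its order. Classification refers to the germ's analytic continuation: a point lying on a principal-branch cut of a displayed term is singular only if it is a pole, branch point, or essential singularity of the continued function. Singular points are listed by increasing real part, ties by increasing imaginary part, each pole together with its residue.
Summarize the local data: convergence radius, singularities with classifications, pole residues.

Radius of convergence at 0: -6/11 + (1/11)*sqrt(157).
At -6/11 - (1/11)*sqrt(157): a pole of order 2; residue (52393/197192)*sqrt(157).
At -6/11 + (1/11)*sqrt(157): a pole of order 2; residue -(52393/197192)*sqrt(157).

Denominator factor (n**2 + 12*n/11 - 1)^2: discriminant 628/121, real irrational roots -6/11 + (1/11)*sqrt(157) and -6/11 - (1/11)*sqrt(157); poles of order 2, moduli -6/11 + (1/11)*sqrt(157) and 6/11 + (1/11)*sqrt(157).
The radius of convergence is the smallest modulus among the singular points: -6/11 + (1/11)*sqrt(157).
The factor n**2 + 12*n/11 - 1 splits as (n - a)(n - a') with a = -6/11 - (1/11)*sqrt(157), a' = -6/11 + (1/11)*sqrt(157). At the order-2 pole a set g(n) = (n - a)^2*f(n) = [35/2 - 4*n] / (n - a')^2.
Order-2 pole: residue = g'(a); g'(-6/11 - (1/11)*sqrt(157)) = (52393/197192)*sqrt(157), so the residue is (52393/197192)*sqrt(157).
The factor n**2 + 12*n/11 - 1 splits as (n - a)(n - a') with a = -6/11 + (1/11)*sqrt(157), a' = -6/11 - (1/11)*sqrt(157). At the order-2 pole a set g(n) = (n - a)^2*f(n) = [35/2 - 4*n] / (n - a')^2.
Order-2 pole: residue = g'(a); g'(-6/11 + (1/11)*sqrt(157)) = -(52393/197192)*sqrt(157), so the residue is -(52393/197192)*sqrt(157).
List the singular points by increasing real part (a conjugate pair: the negative imaginary part first).


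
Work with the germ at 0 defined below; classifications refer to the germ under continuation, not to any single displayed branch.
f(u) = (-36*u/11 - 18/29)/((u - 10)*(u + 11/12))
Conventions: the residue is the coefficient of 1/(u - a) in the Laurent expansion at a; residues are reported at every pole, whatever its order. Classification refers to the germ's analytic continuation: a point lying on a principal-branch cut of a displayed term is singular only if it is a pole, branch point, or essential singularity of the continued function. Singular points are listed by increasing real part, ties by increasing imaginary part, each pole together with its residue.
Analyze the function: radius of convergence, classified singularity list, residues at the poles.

Radius of convergence at 0: 11/12.
At -11/12: a pole of order 1; residue -828/3799.
At 10: a pole of order 1; residue -127656/41789.

Denominator factor (u - 10): pole of order 1 at 10, modulus 10.
Denominator factor (u + 11/12): pole of order 1 at -11/12, modulus 11/12.
The radius of convergence is the smallest modulus among the singular points: 11/12.
At the order-1 pole -11/12 set g(u) = (u - (-11/12))*f(u) = (-36*u/11 - 18/29)/(u - 10).
Simple pole: residue = g(a) at a = -11/12, which is -828/3799.
At the order-1 pole 10 set g(u) = (u - (10))*f(u) = (-36*u/11 - 18/29)/(u + 11/12).
Simple pole: residue = g(a) at a = 10, which is -127656/41789.
List the singular points by increasing real part (a conjugate pair: the negative imaginary part first).


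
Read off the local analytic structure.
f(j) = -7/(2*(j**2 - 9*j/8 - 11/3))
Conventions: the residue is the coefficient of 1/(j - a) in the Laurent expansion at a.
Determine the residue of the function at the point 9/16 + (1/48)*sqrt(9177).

The factor j**2 - 9*j/8 - 11/3 splits as (j - a)(j - a') with a = 9/16 + (1/48)*sqrt(9177), a' = 9/16 - (1/48)*sqrt(9177). At the order-1 pole a set g(j) = (j - a)*f(j) = [-7/2] / (j - a').
Simple pole: residue = g(a) at a = 9/16 + (1/48)*sqrt(9177), which is -(4/437)*sqrt(9177).

The residue is -(4/437)*sqrt(9177).


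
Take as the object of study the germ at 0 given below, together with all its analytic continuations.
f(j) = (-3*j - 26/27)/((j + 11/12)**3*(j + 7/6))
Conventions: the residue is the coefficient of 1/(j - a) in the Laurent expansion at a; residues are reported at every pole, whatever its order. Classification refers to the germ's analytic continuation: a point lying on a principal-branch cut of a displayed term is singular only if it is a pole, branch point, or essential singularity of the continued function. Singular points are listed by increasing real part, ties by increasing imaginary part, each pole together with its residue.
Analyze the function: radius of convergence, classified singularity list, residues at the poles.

Radius of convergence at 0: 11/12.
At -7/6: a pole of order 1; residue -4384/27.
At -11/12: a pole of order 3; residue 4384/27.

Denominator factor (j + 11/12)^3: pole of order 3 at -11/12, modulus 11/12.
Denominator factor (j + 7/6): pole of order 1 at -7/6, modulus 7/6.
The radius of convergence is the smallest modulus among the singular points: 11/12.
At the order-1 pole -7/6 set g(j) = (j - (-7/6))*f(j) = (-3*j - 26/27)/(j + 11/12)**3.
Simple pole: residue = g(a) at a = -7/6, which is -4384/27.
At the order-3 pole -11/12 set g(j) = (j - (-11/12))^3*f(j) = (-3*j - 26/27)/(j + 7/6).
Order-3 pole: residue = g''(a)/2; g''(-11/12) = 8768/27, so the residue is 4384/27.
List the singular points by increasing real part (a conjugate pair: the negative imaginary part first).


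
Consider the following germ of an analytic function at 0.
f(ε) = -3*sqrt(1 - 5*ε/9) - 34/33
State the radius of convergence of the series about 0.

Branch term (-3)*sqrt(1 - ε/(9/5)): its argument vanishes at ε = 9/5, a square-root branch point, modulus 9/5.
The radius of convergence is the smallest modulus among the singular points: 9/5.

The radius of convergence is 9/5.


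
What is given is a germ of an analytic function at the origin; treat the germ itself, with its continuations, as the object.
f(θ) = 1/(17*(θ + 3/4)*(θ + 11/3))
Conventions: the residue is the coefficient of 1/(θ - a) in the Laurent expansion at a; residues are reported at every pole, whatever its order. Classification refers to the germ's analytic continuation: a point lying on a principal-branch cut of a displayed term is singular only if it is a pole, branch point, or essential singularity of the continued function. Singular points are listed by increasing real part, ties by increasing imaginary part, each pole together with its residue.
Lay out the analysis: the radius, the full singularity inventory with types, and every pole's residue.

Radius of convergence at 0: 3/4.
At -11/3: a pole of order 1; residue -12/595.
At -3/4: a pole of order 1; residue 12/595.

Denominator factor (θ + 3/4): pole of order 1 at -3/4, modulus 3/4.
Denominator factor (θ + 11/3): pole of order 1 at -11/3, modulus 11/3.
The radius of convergence is the smallest modulus among the singular points: 3/4.
At the order-1 pole -11/3 set g(θ) = (θ - (-11/3))*f(θ) = 1/(17*(θ + 3/4)).
Simple pole: residue = g(a) at a = -11/3, which is -12/595.
At the order-1 pole -3/4 set g(θ) = (θ - (-3/4))*f(θ) = 1/(17*(θ + 11/3)).
Simple pole: residue = g(a) at a = -3/4, which is 12/595.
List the singular points by increasing real part (a conjugate pair: the negative imaginary part first).


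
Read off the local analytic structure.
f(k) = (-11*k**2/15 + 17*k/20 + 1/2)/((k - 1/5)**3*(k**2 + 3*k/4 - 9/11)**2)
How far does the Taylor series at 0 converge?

Denominator factor (k - 1/5)^3: pole of order 3 at 1/5, modulus 1/5.
Denominator factor (k**2 + 3*k/4 - 9/11)^2: discriminant 675/176, real irrational roots -3/8 + (15/88)*sqrt(33) and -3/8 - (15/88)*sqrt(33); poles of order 2, moduli -3/8 + (15/88)*sqrt(33) and 3/8 + (15/88)*sqrt(33).
The radius of convergence is the smallest modulus among the singular points: 1/5.

The radius of convergence is 1/5.


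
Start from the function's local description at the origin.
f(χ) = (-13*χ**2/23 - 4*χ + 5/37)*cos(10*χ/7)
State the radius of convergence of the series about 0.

The factor cos(10*χ/7) is entire and contributes no finite singular point.
The polynomial part has no poles.
No finite singular points: the Taylor series at 0 converges everywhere.

The radius of convergence is infinite.


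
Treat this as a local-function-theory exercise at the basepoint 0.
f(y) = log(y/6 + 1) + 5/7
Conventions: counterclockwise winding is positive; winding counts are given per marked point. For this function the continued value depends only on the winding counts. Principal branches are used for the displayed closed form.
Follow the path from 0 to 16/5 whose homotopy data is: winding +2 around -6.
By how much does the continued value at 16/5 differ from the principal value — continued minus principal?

The rational part is single-valued and drops out of the difference; each branch term changes only by its own monodromy.
(1)*log(1 - y/(-6)): each positive loop around -6 adds 2*pi*i to the log, so winding +2 contributes (1)*(2)*2*pi*i = (4)*pi*i.
Summing the contributions at y = 16/5 gives (4)*pi*i.

Continued minus principal equals (4)*pi*i.


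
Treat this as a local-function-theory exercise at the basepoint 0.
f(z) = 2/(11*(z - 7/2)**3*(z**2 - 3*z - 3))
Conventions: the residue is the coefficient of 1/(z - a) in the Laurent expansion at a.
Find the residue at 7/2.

The residue is -2208/1375.

At the order-3 pole 7/2 set g(z) = (z - (7/2))^3*f(z) = 2/(11*(z**2 - 3*z - 3)).
Order-3 pole: residue = g''(a)/2; g''(7/2) = -4416/1375, so the residue is -2208/1375.


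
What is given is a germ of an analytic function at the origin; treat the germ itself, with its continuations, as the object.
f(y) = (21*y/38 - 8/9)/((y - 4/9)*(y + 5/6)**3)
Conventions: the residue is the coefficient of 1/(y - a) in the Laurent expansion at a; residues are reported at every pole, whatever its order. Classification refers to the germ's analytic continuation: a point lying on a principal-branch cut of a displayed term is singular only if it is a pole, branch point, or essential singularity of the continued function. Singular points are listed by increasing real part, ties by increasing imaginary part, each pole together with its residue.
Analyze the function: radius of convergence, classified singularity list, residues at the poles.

Denominator factor (y - 4/9): pole of order 1 at 4/9, modulus 4/9.
Denominator factor (y + 5/6)^3: pole of order 3 at -5/6, modulus 5/6.
The radius of convergence is the smallest modulus among the singular points: 4/9.
At the order-3 pole -5/6 set g(y) = (y - (-5/6))^3*f(y) = (21*y/38 - 8/9)/(y - 4/9).
Order-3 pole: residue = g''(a)/2; g''(-5/6) = 142560/231173, so the residue is 71280/231173.
At the order-1 pole 4/9 set g(y) = (y - (4/9))*f(y) = (21*y/38 - 8/9)/(y + 5/6)**3.
Simple pole: residue = g(a) at a = 4/9, which is -71280/231173.
List the singular points by increasing real part (a conjugate pair: the negative imaginary part first).

Radius of convergence at 0: 4/9.
At -5/6: a pole of order 3; residue 71280/231173.
At 4/9: a pole of order 1; residue -71280/231173.


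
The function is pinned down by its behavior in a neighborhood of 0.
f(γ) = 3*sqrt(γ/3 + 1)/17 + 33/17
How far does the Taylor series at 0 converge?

Branch term (3/17)*sqrt(1 - γ/(-3)): its argument vanishes at γ = -3, a square-root branch point, modulus 3.
The radius of convergence is the smallest modulus among the singular points: 3.

The radius of convergence is 3.


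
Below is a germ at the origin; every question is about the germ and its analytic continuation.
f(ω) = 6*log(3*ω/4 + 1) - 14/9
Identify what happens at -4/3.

The term (6)*log(1 - ω/(-4/3)) has argument 1 - -4/3/(-4/3) = 0 at -4/3: a logarithmic (infinitely-sheeted) branch point; the remaining terms are analytic or single-valued there.

The point is a logarithmic branch point.


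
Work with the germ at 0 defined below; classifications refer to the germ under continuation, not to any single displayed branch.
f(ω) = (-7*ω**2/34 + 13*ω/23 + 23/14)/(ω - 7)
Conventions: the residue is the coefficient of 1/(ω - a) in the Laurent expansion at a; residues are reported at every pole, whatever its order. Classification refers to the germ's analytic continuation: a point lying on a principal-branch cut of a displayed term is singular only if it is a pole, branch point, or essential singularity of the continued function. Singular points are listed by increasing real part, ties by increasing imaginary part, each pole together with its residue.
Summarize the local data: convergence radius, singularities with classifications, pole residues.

Denominator factor (ω - 7): pole of order 1 at 7, modulus 7.
The radius of convergence is the smallest modulus among the singular points: 7.
At the order-1 pole 7 set g(ω) = (ω - (7))*f(ω) = -7*ω**2/34 + 13*ω/23 + 23/14.
Simple pole: residue = g(a) at a = 7, which is -12286/2737.

Radius of convergence at 0: 7.
At 7: a pole of order 1; residue -12286/2737.


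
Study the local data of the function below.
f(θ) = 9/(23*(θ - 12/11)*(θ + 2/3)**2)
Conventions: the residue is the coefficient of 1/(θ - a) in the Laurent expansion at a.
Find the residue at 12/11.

At the order-1 pole 12/11 set g(θ) = (θ - (12/11))*f(θ) = 9/(23*(θ + 2/3)**2).
Simple pole: residue = g(a) at a = 12/11, which is 9801/77372.

The residue is 9801/77372.


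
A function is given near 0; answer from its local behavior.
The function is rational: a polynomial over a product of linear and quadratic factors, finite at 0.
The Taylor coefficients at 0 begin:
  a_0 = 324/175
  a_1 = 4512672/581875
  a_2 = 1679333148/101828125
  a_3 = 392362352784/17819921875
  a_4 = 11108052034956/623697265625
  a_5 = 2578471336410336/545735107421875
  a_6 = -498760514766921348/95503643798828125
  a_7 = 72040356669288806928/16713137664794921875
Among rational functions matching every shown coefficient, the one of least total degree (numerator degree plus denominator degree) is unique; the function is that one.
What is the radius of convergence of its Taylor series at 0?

The radius of convergence is 7/9.

No rational of total degree below 6 reproduces all 8 coefficients; solving the [1/5] Pade equations on them gives f(x) = (-5*x/19 - 1)/((x - 7/9)*(x**2 - 11*x/10 + 5/6)**2), whose expansion matches every shown term.
Denominator factor (x**2 - 11*x/10 + 5/6)^2: discriminant -637/300, complex-conjugate roots (11/20) + ((7/60)*sqrt(39))*i and (11/20) - ((7/60)*sqrt(39))*i; poles of order 2, moduli (1/6)*sqrt(30) and (1/6)*sqrt(30).
Denominator factor (x - 7/9): pole of order 1 at 7/9, modulus 7/9.
The radius of convergence is the smallest modulus among the singular points: 7/9.


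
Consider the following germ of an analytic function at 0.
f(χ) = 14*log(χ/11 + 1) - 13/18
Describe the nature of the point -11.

The term (14)*log(1 - χ/(-11)) has argument 1 - -11/(-11) = 0 at -11: a logarithmic (infinitely-sheeted) branch point; the remaining terms are analytic or single-valued there.

The point is a logarithmic branch point.


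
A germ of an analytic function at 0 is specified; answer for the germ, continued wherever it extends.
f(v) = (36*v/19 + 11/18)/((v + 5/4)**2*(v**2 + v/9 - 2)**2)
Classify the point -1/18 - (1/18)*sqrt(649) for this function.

The point is a pole of order 2.

The denominator factor v**2 + v/9 - 2 vanishes at -1/18 - (1/18)*sqrt(649) and appears to the power 2; the numerator there equals 173/342 - (2/19)*sqrt(649), nonzero, and no other factor vanishes.
Hence a pole whose order is the multiplicity, 2.


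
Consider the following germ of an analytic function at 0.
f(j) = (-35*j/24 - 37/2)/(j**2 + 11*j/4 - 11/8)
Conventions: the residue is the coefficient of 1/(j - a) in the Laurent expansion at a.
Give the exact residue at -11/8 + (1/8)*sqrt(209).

The factor j**2 + 11*j/4 - 11/8 splits as (j - a)(j - a') with a = -11/8 + (1/8)*sqrt(209), a' = -11/8 - (1/8)*sqrt(209). At the order-1 pole a set g(j) = (j - a)*f(j) = [-35*j/24 - 37/2] / (j - a').
Simple pole: residue = g(a) at a = -11/8 + (1/8)*sqrt(209), which is -35/48 - (3167/10032)*sqrt(209).

The residue is -35/48 - (3167/10032)*sqrt(209).


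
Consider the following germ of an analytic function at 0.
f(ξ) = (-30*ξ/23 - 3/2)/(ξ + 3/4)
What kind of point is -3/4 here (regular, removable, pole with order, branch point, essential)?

The point is a pole of order 1.

The denominator factor ξ + 3/4 vanishes at -3/4 and appears to the power 1; the numerator there equals -12/23, nonzero, and no other factor vanishes.
Hence a pole whose order is the multiplicity, 1.


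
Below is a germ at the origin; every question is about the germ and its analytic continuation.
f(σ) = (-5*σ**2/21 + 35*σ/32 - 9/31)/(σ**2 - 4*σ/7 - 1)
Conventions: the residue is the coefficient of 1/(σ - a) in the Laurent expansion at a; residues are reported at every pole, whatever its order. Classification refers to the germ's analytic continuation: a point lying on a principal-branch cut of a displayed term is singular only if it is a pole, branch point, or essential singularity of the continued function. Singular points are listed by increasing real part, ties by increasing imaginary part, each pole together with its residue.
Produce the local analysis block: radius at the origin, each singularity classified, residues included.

Radius of convergence at 0: -2/7 + (1/7)*sqrt(53).
At 2/7 - (1/7)*sqrt(53): a pole of order 1; residue 4505/9408 + (43347/2576224)*sqrt(53).
At 2/7 + (1/7)*sqrt(53): a pole of order 1; residue 4505/9408 - (43347/2576224)*sqrt(53).

Denominator factor (σ**2 - 4*σ/7 - 1): discriminant 212/49, real irrational roots 2/7 + (1/7)*sqrt(53) and 2/7 - (1/7)*sqrt(53); poles of order 1, moduli 2/7 + (1/7)*sqrt(53) and -2/7 + (1/7)*sqrt(53).
The radius of convergence is the smallest modulus among the singular points: -2/7 + (1/7)*sqrt(53).
The factor σ**2 - 4*σ/7 - 1 splits as (σ - a)(σ - a') with a = 2/7 - (1/7)*sqrt(53), a' = 2/7 + (1/7)*sqrt(53). At the order-1 pole a set g(σ) = (σ - a)*f(σ) = [-5*σ**2/21 + 35*σ/32 - 9/31] / (σ - a').
Simple pole: residue = g(a) at a = 2/7 - (1/7)*sqrt(53), which is 4505/9408 + (43347/2576224)*sqrt(53).
The factor σ**2 - 4*σ/7 - 1 splits as (σ - a)(σ - a') with a = 2/7 + (1/7)*sqrt(53), a' = 2/7 - (1/7)*sqrt(53). At the order-1 pole a set g(σ) = (σ - a)*f(σ) = [-5*σ**2/21 + 35*σ/32 - 9/31] / (σ - a').
Simple pole: residue = g(a) at a = 2/7 + (1/7)*sqrt(53), which is 4505/9408 - (43347/2576224)*sqrt(53).
List the singular points by increasing real part (a conjugate pair: the negative imaginary part first).


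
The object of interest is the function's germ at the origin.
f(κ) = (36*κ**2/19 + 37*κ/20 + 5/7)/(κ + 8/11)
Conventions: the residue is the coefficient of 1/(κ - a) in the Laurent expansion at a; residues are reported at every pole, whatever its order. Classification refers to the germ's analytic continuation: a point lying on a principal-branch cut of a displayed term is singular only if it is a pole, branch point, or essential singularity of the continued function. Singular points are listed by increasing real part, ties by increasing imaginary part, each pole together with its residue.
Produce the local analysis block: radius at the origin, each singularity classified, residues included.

Radius of convergence at 0: 8/11.
At -8/11: a pole of order 1; residue 29853/80465.

Denominator factor (κ + 8/11): pole of order 1 at -8/11, modulus 8/11.
The radius of convergence is the smallest modulus among the singular points: 8/11.
At the order-1 pole -8/11 set g(κ) = (κ - (-8/11))*f(κ) = 36*κ**2/19 + 37*κ/20 + 5/7.
Simple pole: residue = g(a) at a = -8/11, which is 29853/80465.


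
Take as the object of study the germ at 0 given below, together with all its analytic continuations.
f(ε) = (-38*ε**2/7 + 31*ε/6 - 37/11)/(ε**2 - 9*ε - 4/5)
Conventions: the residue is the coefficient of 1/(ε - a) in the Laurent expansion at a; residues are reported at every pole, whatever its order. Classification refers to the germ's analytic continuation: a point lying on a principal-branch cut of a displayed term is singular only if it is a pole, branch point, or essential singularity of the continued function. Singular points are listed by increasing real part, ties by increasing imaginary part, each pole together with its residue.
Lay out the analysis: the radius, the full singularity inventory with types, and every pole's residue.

Denominator factor (ε**2 - 9*ε - 4/5): discriminant 421/5, real irrational roots 9/2 + (1/10)*sqrt(2105) and 9/2 - (1/10)*sqrt(2105); poles of order 1, moduli 9/2 + (1/10)*sqrt(2105) and -9/2 + (1/10)*sqrt(2105).
The radius of convergence is the smallest modulus among the singular points: -9/2 + (1/10)*sqrt(2105).
The factor ε**2 - 9*ε - 4/5 splits as (ε - a)(ε - a') with a = 9/2 - (1/10)*sqrt(2105), a' = 9/2 + (1/10)*sqrt(2105). At the order-1 pole a set g(ε) = (ε - a)*f(ε) = [-38*ε**2/7 + 31*ε/6 - 37/11] / (ε - a').
Simple pole: residue = g(a) at a = 9/2 - (1/10)*sqrt(2105), which is -1835/84 + (44949/92620)*sqrt(2105).
The factor ε**2 - 9*ε - 4/5 splits as (ε - a)(ε - a') with a = 9/2 + (1/10)*sqrt(2105), a' = 9/2 - (1/10)*sqrt(2105). At the order-1 pole a set g(ε) = (ε - a)*f(ε) = [-38*ε**2/7 + 31*ε/6 - 37/11] / (ε - a').
Simple pole: residue = g(a) at a = 9/2 + (1/10)*sqrt(2105), which is -1835/84 - (44949/92620)*sqrt(2105).
List the singular points by increasing real part (a conjugate pair: the negative imaginary part first).

Radius of convergence at 0: -9/2 + (1/10)*sqrt(2105).
At 9/2 - (1/10)*sqrt(2105): a pole of order 1; residue -1835/84 + (44949/92620)*sqrt(2105).
At 9/2 + (1/10)*sqrt(2105): a pole of order 1; residue -1835/84 - (44949/92620)*sqrt(2105).


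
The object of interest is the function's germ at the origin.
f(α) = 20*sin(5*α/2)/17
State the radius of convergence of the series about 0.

The factor -sin(5*α/2) is entire and contributes no finite singular point.
The polynomial part has no poles.
No finite singular points: the Taylor series at 0 converges everywhere.

The radius of convergence is infinite.


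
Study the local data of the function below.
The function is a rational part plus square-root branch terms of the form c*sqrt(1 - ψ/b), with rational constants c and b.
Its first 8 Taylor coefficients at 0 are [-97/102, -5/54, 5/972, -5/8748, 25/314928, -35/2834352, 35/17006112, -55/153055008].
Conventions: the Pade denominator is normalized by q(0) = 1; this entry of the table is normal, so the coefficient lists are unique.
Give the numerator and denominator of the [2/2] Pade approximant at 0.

The Pade approximant has numerator coefficients [-97/102, -461/1836, -437/33048]; denominator coefficients [1, 1/6, 1/324].

Taylor coefficients needed (read off): a_0 = -97/102, a_1 = -5/54, a_2 = 5/972, a_3 = -5/8748, a_4 = 25/314928.
Write the denominator as Q(ψ) = 1 + q1*ψ + q2*ψ^2. Requiring Q*f - P = O(ψ^5) with deg P <= 2 kills the coefficients of ψ^3..ψ^4 in Q*f:
  ψ^3: a_3 + q1*a_2 + q2*a_1 = 0, i.e. -5/8748 + (5/972)*q1 + (-5/54)*q2 = 0.
  ψ^4: a_4 + q1*a_3 + q2*a_2 = 0, i.e. 25/314928 + (-5/8748)*q1 + (5/972)*q2 = 0.
Solving this linear system: q1 = 1/6, q2 = 1/324.
The numerator is Q*f truncated at degree 2: P0 = a_0 = -97/102; P1 = a_1 + q1*a_0 = -461/1836; P2 = a_2 + q1*a_1 + q2*a_0 = -437/33048.


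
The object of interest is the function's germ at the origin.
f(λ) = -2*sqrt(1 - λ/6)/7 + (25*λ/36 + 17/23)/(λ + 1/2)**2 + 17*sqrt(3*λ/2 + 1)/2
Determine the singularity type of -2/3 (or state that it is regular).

The term (17/2)*sqrt(1 - λ/(-2/3)) has argument 1 - -2/3/(-2/3) = 0 at -2/3: a square-root (algebraic, two-sheeted) branch point; the remaining terms are analytic or single-valued there.

The point is an algebraic (square-root) branch point.


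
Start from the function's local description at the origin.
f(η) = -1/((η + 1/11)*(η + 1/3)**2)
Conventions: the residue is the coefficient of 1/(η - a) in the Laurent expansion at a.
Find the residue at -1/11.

The residue is -1089/64.

At the order-1 pole -1/11 set g(η) = (η - (-1/11))*f(η) = -1/(η + 1/3)**2.
Simple pole: residue = g(a) at a = -1/11, which is -1089/64.


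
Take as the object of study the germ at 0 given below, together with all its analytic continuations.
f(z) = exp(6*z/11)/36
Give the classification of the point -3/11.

The point is a regular point.

There is no denominator, hence no pole anywhere.
The factor exp(6*z/11) is entire.
So the germ continues analytically to -3/11.


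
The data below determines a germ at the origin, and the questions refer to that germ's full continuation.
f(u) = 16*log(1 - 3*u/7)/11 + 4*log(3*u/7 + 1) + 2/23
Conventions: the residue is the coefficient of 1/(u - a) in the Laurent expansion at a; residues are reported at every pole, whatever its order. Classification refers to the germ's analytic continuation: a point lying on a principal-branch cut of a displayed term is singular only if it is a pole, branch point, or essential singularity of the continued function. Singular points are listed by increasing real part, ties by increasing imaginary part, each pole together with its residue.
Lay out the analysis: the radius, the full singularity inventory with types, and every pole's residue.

Radius of convergence at 0: 7/3.
At -7/3: a logarithmic branch point.
At 7/3: a logarithmic branch point.

Branch term (4)*log(1 - u/(-7/3)): its argument vanishes at u = -7/3, a logarithmic branch point, modulus 7/3.
Branch term (16/11)*log(1 - u/(7/3)): its argument vanishes at u = 7/3, a logarithmic branch point, modulus 7/3.
The radius of convergence is the smallest modulus among the singular points: 7/3.
List the singular points by increasing real part (a conjugate pair: the negative imaginary part first).


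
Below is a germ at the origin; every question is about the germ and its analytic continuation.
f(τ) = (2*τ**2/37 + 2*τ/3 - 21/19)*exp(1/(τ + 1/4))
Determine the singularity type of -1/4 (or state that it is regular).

The point is an essential singularity.

The exponent 1/(τ - (-1/4)) has a pole at -1/4, so exp(1/(τ - (-1/4))) takes every nonzero value near it: an essential singularity (not a pole of any order).


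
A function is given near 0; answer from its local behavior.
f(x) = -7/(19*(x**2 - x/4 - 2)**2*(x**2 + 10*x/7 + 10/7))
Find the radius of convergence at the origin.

The radius of convergence is (1/7)*sqrt(70).

Denominator factor (x**2 + 10*x/7 + 10/7): discriminant -180/49, complex-conjugate roots (-5/7) + ((3/7)*sqrt(5))*i and (-5/7) - ((3/7)*sqrt(5))*i; poles of order 1, moduli (1/7)*sqrt(70) and (1/7)*sqrt(70).
Denominator factor (x**2 - x/4 - 2)^2: discriminant 129/16, real irrational roots 1/8 + (1/8)*sqrt(129) and 1/8 - (1/8)*sqrt(129); poles of order 2, moduli 1/8 + (1/8)*sqrt(129) and -1/8 + (1/8)*sqrt(129).
The radius of convergence is the smallest modulus among the singular points: (1/7)*sqrt(70).


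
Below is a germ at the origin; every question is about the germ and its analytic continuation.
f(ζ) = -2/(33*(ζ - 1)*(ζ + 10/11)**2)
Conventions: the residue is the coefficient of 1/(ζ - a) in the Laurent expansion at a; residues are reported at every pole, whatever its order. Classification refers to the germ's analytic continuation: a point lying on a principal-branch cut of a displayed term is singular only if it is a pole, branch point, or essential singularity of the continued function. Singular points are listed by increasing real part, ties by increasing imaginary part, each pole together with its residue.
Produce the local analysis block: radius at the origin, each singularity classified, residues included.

Denominator factor (ζ - 1): pole of order 1 at 1, modulus 1.
Denominator factor (ζ + 10/11)^2: pole of order 2 at -10/11, modulus 10/11.
The radius of convergence is the smallest modulus among the singular points: 10/11.
At the order-2 pole -10/11 set g(ζ) = (ζ - (-10/11))^2*f(ζ) = -2/(33*(ζ - 1)).
Order-2 pole: residue = g'(a); g'(-10/11) = 22/1323, so the residue is 22/1323.
At the order-1 pole 1 set g(ζ) = (ζ - (1))*f(ζ) = -2/(33*(ζ + 10/11)**2).
Simple pole: residue = g(a) at a = 1, which is -22/1323.
List the singular points by increasing real part (a conjugate pair: the negative imaginary part first).

Radius of convergence at 0: 10/11.
At -10/11: a pole of order 2; residue 22/1323.
At 1: a pole of order 1; residue -22/1323.


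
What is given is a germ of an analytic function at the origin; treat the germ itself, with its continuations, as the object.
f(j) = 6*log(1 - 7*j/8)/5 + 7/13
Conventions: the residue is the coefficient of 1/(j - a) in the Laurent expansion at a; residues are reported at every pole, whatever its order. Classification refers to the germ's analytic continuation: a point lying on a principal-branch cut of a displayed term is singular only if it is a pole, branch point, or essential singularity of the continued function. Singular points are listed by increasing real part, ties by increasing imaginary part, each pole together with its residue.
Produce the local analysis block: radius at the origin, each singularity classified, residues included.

Radius of convergence at 0: 8/7.
At 8/7: a logarithmic branch point.

Branch term (6/5)*log(1 - j/(8/7)): its argument vanishes at j = 8/7, a logarithmic branch point, modulus 8/7.
The radius of convergence is the smallest modulus among the singular points: 8/7.


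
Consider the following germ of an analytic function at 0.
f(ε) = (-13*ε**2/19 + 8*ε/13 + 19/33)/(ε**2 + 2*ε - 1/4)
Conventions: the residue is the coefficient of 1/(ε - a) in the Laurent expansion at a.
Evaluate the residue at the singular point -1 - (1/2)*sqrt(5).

The factor ε**2 + 2*ε - 1/4 splits as (ε - a)(ε - a') with a = -1 - (1/2)*sqrt(5), a' = -1 + (1/2)*sqrt(5). At the order-1 pole a set g(ε) = (ε - a)*f(ε) = [-13*ε**2/19 + 8*ε/13 + 19/33] / (ε - a').
Simple pole: residue = g(a) at a = -1 - (1/2)*sqrt(5), which is 245/247 + (10297/32604)*sqrt(5).

The residue is 245/247 + (10297/32604)*sqrt(5).


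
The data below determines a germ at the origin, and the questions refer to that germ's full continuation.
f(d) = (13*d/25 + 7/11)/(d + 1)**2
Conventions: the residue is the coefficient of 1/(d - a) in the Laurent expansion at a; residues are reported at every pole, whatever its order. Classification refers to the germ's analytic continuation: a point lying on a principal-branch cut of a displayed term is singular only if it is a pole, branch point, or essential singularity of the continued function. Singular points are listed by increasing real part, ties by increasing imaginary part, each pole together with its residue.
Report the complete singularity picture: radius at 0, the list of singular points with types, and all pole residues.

Denominator factor (d + 1)^2: pole of order 2 at -1, modulus 1.
The radius of convergence is the smallest modulus among the singular points: 1.
At the order-2 pole -1 set g(d) = (d - (-1))^2*f(d) = 13*d/25 + 7/11.
Order-2 pole: residue = g'(a); g'(-1) = 13/25, so the residue is 13/25.

Radius of convergence at 0: 1.
At -1: a pole of order 2; residue 13/25.


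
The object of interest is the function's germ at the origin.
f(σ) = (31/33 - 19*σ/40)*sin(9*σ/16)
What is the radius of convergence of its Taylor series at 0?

The factor sin(9*σ/16) is entire and contributes no finite singular point.
The polynomial part has no poles.
No finite singular points: the Taylor series at 0 converges everywhere.

The radius of convergence is infinite.
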